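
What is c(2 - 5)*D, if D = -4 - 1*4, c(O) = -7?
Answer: 56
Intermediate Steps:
D = -8 (D = -4 - 4 = -8)
c(2 - 5)*D = -7*(-8) = 56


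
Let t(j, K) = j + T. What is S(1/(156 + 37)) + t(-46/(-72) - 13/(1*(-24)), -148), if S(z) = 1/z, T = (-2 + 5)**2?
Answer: 14629/72 ≈ 203.18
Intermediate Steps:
T = 9 (T = 3**2 = 9)
t(j, K) = 9 + j (t(j, K) = j + 9 = 9 + j)
S(1/(156 + 37)) + t(-46/(-72) - 13/(1*(-24)), -148) = 1/(1/(156 + 37)) + (9 + (-46/(-72) - 13/(1*(-24)))) = 1/(1/193) + (9 + (-46*(-1/72) - 13/(-24))) = 1/(1/193) + (9 + (23/36 - 13*(-1/24))) = 193 + (9 + (23/36 + 13/24)) = 193 + (9 + 85/72) = 193 + 733/72 = 14629/72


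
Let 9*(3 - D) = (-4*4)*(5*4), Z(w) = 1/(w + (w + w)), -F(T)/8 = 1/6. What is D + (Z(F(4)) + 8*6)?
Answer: 3107/36 ≈ 86.306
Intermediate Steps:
F(T) = -4/3 (F(T) = -8/6 = -8*⅙ = -4/3)
Z(w) = 1/(3*w) (Z(w) = 1/(w + 2*w) = 1/(3*w))
D = 347/9 (D = 3 - (-4*4)*5*4/9 = 3 - (-16)*20/9 = 3 - ⅑*(-320) = 3 + 320/9 = 347/9 ≈ 38.556)
D + (Z(F(4)) + 8*6) = 347/9 + (1/(3*(-4/3)) + 8*6) = 347/9 + ((⅓)*(-¾) + 48) = 347/9 + (-¼ + 48) = 347/9 + 191/4 = 3107/36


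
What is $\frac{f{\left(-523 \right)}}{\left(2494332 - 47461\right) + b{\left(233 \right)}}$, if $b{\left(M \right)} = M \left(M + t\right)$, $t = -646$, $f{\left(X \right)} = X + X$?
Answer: $- \frac{523}{1175321} \approx -0.00044498$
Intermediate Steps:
$f{\left(X \right)} = 2 X$
$b{\left(M \right)} = M \left(-646 + M\right)$ ($b{\left(M \right)} = M \left(M - 646\right) = M \left(-646 + M\right)$)
$\frac{f{\left(-523 \right)}}{\left(2494332 - 47461\right) + b{\left(233 \right)}} = \frac{2 \left(-523\right)}{\left(2494332 - 47461\right) + 233 \left(-646 + 233\right)} = - \frac{1046}{\left(2494332 - 47461\right) + 233 \left(-413\right)} = - \frac{1046}{2446871 - 96229} = - \frac{1046}{2350642} = \left(-1046\right) \frac{1}{2350642} = - \frac{523}{1175321}$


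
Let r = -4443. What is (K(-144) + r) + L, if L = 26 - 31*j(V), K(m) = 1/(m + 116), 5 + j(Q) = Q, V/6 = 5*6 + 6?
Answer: -306825/28 ≈ -10958.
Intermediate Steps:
V = 216 (V = 6*(5*6 + 6) = 6*(30 + 6) = 6*36 = 216)
j(Q) = -5 + Q
K(m) = 1/(116 + m)
L = -6515 (L = 26 - 31*(-5 + 216) = 26 - 31*211 = 26 - 6541 = -6515)
(K(-144) + r) + L = (1/(116 - 144) - 4443) - 6515 = (1/(-28) - 4443) - 6515 = (-1/28 - 4443) - 6515 = -124405/28 - 6515 = -306825/28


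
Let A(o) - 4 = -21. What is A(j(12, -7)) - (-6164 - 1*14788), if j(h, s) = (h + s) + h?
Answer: 20935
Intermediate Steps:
j(h, s) = s + 2*h
A(o) = -17 (A(o) = 4 - 21 = -17)
A(j(12, -7)) - (-6164 - 1*14788) = -17 - (-6164 - 1*14788) = -17 - (-6164 - 14788) = -17 - 1*(-20952) = -17 + 20952 = 20935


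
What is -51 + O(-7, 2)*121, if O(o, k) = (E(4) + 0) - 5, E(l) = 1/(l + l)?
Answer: -5127/8 ≈ -640.88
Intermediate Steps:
E(l) = 1/(2*l)
O(o, k) = -39/8 (O(o, k) = ((½)/4 + 0) - 5 = ((½)*(¼) + 0) - 5 = (⅛ + 0) - 5 = ⅛ - 5 = -39/8)
-51 + O(-7, 2)*121 = -51 - 39/8*121 = -51 - 4719/8 = -5127/8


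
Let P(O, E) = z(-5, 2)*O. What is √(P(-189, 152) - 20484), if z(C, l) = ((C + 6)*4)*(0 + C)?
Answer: 24*I*√29 ≈ 129.24*I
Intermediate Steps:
z(C, l) = C*(24 + 4*C) (z(C, l) = ((6 + C)*4)*C = (24 + 4*C)*C = C*(24 + 4*C))
P(O, E) = -20*O (P(O, E) = (4*(-5)*(6 - 5))*O = (4*(-5)*1)*O = -20*O)
√(P(-189, 152) - 20484) = √(-20*(-189) - 20484) = √(3780 - 20484) = √(-16704) = 24*I*√29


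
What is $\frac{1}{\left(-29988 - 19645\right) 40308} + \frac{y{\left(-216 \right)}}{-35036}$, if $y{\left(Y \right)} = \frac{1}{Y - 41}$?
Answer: $\frac{248950339}{2251746157101366} \approx 1.1056 \cdot 10^{-7}$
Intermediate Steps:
$y{\left(Y \right)} = \frac{1}{-41 + Y}$
$\frac{1}{\left(-29988 - 19645\right) 40308} + \frac{y{\left(-216 \right)}}{-35036} = \frac{1}{\left(-29988 - 19645\right) 40308} + \frac{1}{\left(-41 - 216\right) \left(-35036\right)} = \frac{1}{-49633} \cdot \frac{1}{40308} + \frac{1}{-257} \left(- \frac{1}{35036}\right) = \left(- \frac{1}{49633}\right) \frac{1}{40308} - - \frac{1}{9004252} = - \frac{1}{2000606964} + \frac{1}{9004252} = \frac{248950339}{2251746157101366}$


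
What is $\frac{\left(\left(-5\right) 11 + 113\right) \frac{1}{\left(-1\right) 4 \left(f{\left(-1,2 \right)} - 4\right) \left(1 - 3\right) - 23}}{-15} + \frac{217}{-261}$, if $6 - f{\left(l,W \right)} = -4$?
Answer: $- \frac{32171}{32625} \approx -0.98608$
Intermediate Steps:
$f{\left(l,W \right)} = 10$ ($f{\left(l,W \right)} = 6 - -4 = 6 + 4 = 10$)
$\frac{\left(\left(-5\right) 11 + 113\right) \frac{1}{\left(-1\right) 4 \left(f{\left(-1,2 \right)} - 4\right) \left(1 - 3\right) - 23}}{-15} + \frac{217}{-261} = \frac{\left(\left(-5\right) 11 + 113\right) \frac{1}{\left(-1\right) 4 \left(10 - 4\right) \left(1 - 3\right) - 23}}{-15} + \frac{217}{-261} = \frac{-55 + 113}{- 4 \cdot 6 \left(-2\right) - 23} \left(- \frac{1}{15}\right) + 217 \left(- \frac{1}{261}\right) = \frac{58}{\left(-4\right) \left(-12\right) - 23} \left(- \frac{1}{15}\right) - \frac{217}{261} = \frac{58}{48 - 23} \left(- \frac{1}{15}\right) - \frac{217}{261} = \frac{58}{25} \left(- \frac{1}{15}\right) - \frac{217}{261} = - \frac{58}{375} - \frac{217}{261} = - \frac{32171}{32625}$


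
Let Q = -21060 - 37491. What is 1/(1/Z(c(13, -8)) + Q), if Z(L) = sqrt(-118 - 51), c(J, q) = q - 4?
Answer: -9895119/579369112570 + 13*I/579369112570 ≈ -1.7079e-5 + 2.2438e-11*I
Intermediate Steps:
c(J, q) = -4 + q
Q = -58551
Z(L) = 13*I (Z(L) = sqrt(-169) = 13*I)
1/(1/Z(c(13, -8)) + Q) = 1/(1/(13*I) - 58551) = 1/(-I/13 - 58551) = 1/(-58551 - I/13) = 169*(-58551 + I/13)/579369112570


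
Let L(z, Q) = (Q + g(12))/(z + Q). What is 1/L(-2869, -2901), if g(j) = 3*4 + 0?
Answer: 5770/2889 ≈ 1.9972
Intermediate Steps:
g(j) = 12 (g(j) = 12 + 0 = 12)
L(z, Q) = (12 + Q)/(Q + z) (L(z, Q) = (Q + 12)/(z + Q) = (12 + Q)/(Q + z))
1/L(-2869, -2901) = 1/((12 - 2901)/(-2901 - 2869)) = 1/(-2889/(-5770)) = 1/(-1/5770*(-2889)) = 1/(2889/5770) = 5770/2889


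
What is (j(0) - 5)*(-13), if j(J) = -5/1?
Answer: 130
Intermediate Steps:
j(J) = -5 (j(J) = -5*1 = -5)
(j(0) - 5)*(-13) = (-5 - 5)*(-13) = -10*(-13) = 130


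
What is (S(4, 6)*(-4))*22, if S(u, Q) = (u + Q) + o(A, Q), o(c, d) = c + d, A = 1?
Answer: -1496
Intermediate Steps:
S(u, Q) = 1 + u + 2*Q (S(u, Q) = (u + Q) + (1 + Q) = (Q + u) + (1 + Q) = 1 + u + 2*Q)
(S(4, 6)*(-4))*22 = ((1 + 4 + 2*6)*(-4))*22 = ((1 + 4 + 12)*(-4))*22 = (17*(-4))*22 = -68*22 = -1496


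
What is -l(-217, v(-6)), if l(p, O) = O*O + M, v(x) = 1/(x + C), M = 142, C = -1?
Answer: -6959/49 ≈ -142.02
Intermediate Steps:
v(x) = 1/(-1 + x) (v(x) = 1/(x - 1) = 1/(-1 + x))
l(p, O) = 142 + O**2 (l(p, O) = O*O + 142 = O**2 + 142 = 142 + O**2)
-l(-217, v(-6)) = -(142 + (1/(-1 - 6))**2) = -(142 + (1/(-7))**2) = -(142 + (-1/7)**2) = -(142 + 1/49) = -1*6959/49 = -6959/49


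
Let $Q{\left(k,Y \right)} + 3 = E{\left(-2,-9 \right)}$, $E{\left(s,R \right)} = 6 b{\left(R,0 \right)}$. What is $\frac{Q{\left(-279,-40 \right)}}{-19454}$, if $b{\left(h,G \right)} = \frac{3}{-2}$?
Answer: $\frac{6}{9727} \approx 0.00061684$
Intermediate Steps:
$b{\left(h,G \right)} = - \frac{3}{2}$ ($b{\left(h,G \right)} = 3 \left(- \frac{1}{2}\right) = - \frac{3}{2}$)
$E{\left(s,R \right)} = -9$ ($E{\left(s,R \right)} = 6 \left(- \frac{3}{2}\right) = -9$)
$Q{\left(k,Y \right)} = -12$ ($Q{\left(k,Y \right)} = -3 - 9 = -12$)
$\frac{Q{\left(-279,-40 \right)}}{-19454} = - \frac{12}{-19454} = \left(-12\right) \left(- \frac{1}{19454}\right) = \frac{6}{9727}$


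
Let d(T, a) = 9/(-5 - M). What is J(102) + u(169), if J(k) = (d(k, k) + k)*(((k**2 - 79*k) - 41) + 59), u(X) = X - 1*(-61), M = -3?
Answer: 230720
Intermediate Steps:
u(X) = 61 + X (u(X) = X + 61 = 61 + X)
d(T, a) = -9/2 (d(T, a) = 9/(-5 - 1*(-3)) = 9/(-5 + 3) = 9/(-2) = 9*(-1/2) = -9/2)
J(k) = (-9/2 + k)*(18 + k**2 - 79*k) (J(k) = (-9/2 + k)*(((k**2 - 79*k) - 41) + 59) = (-9/2 + k)*((-41 + k**2 - 79*k) + 59) = (-9/2 + k)*(18 + k**2 - 79*k))
J(102) + u(169) = (-81 + 102**3 - 167/2*102**2 + (747/2)*102) + (61 + 169) = (-81 + 1061208 - 167/2*10404 + 38097) + 230 = (-81 + 1061208 - 868734 + 38097) + 230 = 230490 + 230 = 230720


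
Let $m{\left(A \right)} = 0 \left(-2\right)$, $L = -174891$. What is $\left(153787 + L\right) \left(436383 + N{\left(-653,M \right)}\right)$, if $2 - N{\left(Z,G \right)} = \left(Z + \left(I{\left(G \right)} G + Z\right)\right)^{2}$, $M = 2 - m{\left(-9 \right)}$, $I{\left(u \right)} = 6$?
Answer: $26127828304$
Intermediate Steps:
$m{\left(A \right)} = 0$
$M = 2$ ($M = 2 - 0 = 2 + 0 = 2$)
$N{\left(Z,G \right)} = 2 - \left(2 Z + 6 G\right)^{2}$ ($N{\left(Z,G \right)} = 2 - \left(Z + \left(6 G + Z\right)\right)^{2} = 2 - \left(Z + \left(Z + 6 G\right)\right)^{2} = 2 - \left(2 Z + 6 G\right)^{2}$)
$\left(153787 + L\right) \left(436383 + N{\left(-653,M \right)}\right) = \left(153787 - 174891\right) \left(436383 + \left(2 - 4 \left(-653 + 3 \cdot 2\right)^{2}\right)\right) = - 21104 \left(436383 + \left(2 - 4 \left(-653 + 6\right)^{2}\right)\right) = - 21104 \left(436383 + \left(2 - 4 \left(-647\right)^{2}\right)\right) = - 21104 \left(436383 + \left(2 - 1674436\right)\right) = - 21104 \left(436383 - 1674434\right) = \left(-21104\right) \left(-1238051\right) = 26127828304$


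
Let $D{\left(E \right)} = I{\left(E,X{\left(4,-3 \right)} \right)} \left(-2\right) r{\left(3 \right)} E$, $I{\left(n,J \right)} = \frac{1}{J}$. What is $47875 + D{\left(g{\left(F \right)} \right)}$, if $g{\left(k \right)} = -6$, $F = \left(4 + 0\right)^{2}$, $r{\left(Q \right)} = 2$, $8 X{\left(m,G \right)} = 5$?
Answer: $\frac{239567}{5} \approx 47913.0$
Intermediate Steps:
$X{\left(m,G \right)} = \frac{5}{8}$ ($X{\left(m,G \right)} = \frac{1}{8} \cdot 5 = \frac{5}{8}$)
$F = 16$ ($F = 4^{2} = 16$)
$D{\left(E \right)} = - \frac{32 E}{5}$ ($D{\left(E \right)} = \frac{1}{\frac{5}{8}} \left(-2\right) 2 E = \frac{8}{5} \left(-2\right) 2 E = - \frac{16 \cdot 2 E}{5} = - \frac{32 E}{5}$)
$47875 + D{\left(g{\left(F \right)} \right)} = 47875 - - \frac{192}{5} = 47875 + \frac{192}{5} = \frac{239567}{5}$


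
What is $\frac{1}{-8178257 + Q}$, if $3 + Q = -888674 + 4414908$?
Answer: $- \frac{1}{4652026} \approx -2.1496 \cdot 10^{-7}$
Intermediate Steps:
$Q = 3526231$ ($Q = -3 + \left(-888674 + 4414908\right) = -3 + 3526234 = 3526231$)
$\frac{1}{-8178257 + Q} = \frac{1}{-8178257 + 3526231} = \frac{1}{-4652026} = - \frac{1}{4652026}$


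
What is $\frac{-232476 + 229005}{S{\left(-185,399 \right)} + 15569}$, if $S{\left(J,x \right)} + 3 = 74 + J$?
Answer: $- \frac{3471}{15455} \approx -0.22459$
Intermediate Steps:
$S{\left(J,x \right)} = 71 + J$ ($S{\left(J,x \right)} = -3 + \left(74 + J\right) = 71 + J$)
$\frac{-232476 + 229005}{S{\left(-185,399 \right)} + 15569} = \frac{-232476 + 229005}{\left(71 - 185\right) + 15569} = - \frac{3471}{-114 + 15569} = - \frac{3471}{15455}$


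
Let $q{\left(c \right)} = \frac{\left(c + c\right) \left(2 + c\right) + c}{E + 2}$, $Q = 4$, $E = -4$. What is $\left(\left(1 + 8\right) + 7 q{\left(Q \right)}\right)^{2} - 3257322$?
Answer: $-3227393$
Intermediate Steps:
$q{\left(c \right)} = - \frac{c}{2} - c \left(2 + c\right)$ ($q{\left(c \right)} = \frac{\left(c + c\right) \left(2 + c\right) + c}{-4 + 2} = \frac{2 c \left(2 + c\right) + c}{-2} = \left(2 c \left(2 + c\right) + c\right) \left(- \frac{1}{2}\right) = \left(c + 2 c \left(2 + c\right)\right) \left(- \frac{1}{2}\right) = - \frac{c}{2} - c \left(2 + c\right)$)
$\left(\left(1 + 8\right) + 7 q{\left(Q \right)}\right)^{2} - 3257322 = \left(\left(1 + 8\right) + 7 \left(\left(- \frac{1}{2}\right) 4 \left(5 + 2 \cdot 4\right)\right)\right)^{2} - 3257322 = \left(9 + 7 \left(\left(- \frac{1}{2}\right) 4 \left(5 + 8\right)\right)\right)^{2} - 3257322 = \left(9 + 7 \left(\left(- \frac{1}{2}\right) 4 \cdot 13\right)\right)^{2} - 3257322 = \left(9 + 7 \left(-26\right)\right)^{2} - 3257322 = \left(9 - 182\right)^{2} - 3257322 = \left(-173\right)^{2} - 3257322 = 29929 - 3257322 = -3227393$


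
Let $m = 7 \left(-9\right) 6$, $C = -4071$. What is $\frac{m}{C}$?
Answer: $\frac{126}{1357} \approx 0.092852$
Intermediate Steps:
$m = -378$ ($m = \left(-63\right) 6 = -378$)
$\frac{m}{C} = - \frac{378}{-4071} = \left(-378\right) \left(- \frac{1}{4071}\right) = \frac{126}{1357}$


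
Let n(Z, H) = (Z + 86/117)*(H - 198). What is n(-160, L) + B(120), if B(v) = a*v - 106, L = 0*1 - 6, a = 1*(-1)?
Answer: 1258298/39 ≈ 32264.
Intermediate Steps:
a = -1
L = -6 (L = 0 - 6 = -6)
B(v) = -106 - v (B(v) = -v - 106 = -106 - v)
n(Z, H) = (-198 + H)*(86/117 + Z) (n(Z, H) = (Z + 86*(1/117))*(-198 + H) = (Z + 86/117)*(-198 + H) = (86/117 + Z)*(-198 + H) = (-198 + H)*(86/117 + Z))
n(-160, L) + B(120) = (-1892/13 - 198*(-160) + (86/117)*(-6) - 6*(-160)) + (-106 - 1*120) = (-1892/13 + 31680 - 172/39 + 960) + (-106 - 120) = 1267112/39 - 226 = 1258298/39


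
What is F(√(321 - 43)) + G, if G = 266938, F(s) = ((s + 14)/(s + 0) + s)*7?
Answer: 266945 + 1022*√278/139 ≈ 2.6707e+5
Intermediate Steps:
F(s) = 7*s + 7*(14 + s)/s (F(s) = ((14 + s)/s + s)*7 = (s + (14 + s)/s)*7 = 7*s + 7*(14 + s)/s)
F(√(321 - 43)) + G = (7 + 7*√(321 - 43) + 98/(√(321 - 43))) + 266938 = (7 + 7*√278 + 98/(√278)) + 266938 = (7 + 7*√278 + 98*(√278/278)) + 266938 = (7 + 7*√278 + 49*√278/139) + 266938 = (7 + 1022*√278/139) + 266938 = 266945 + 1022*√278/139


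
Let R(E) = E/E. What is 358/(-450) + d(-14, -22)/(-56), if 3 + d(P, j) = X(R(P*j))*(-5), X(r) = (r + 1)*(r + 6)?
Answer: 6401/12600 ≈ 0.50802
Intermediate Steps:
R(E) = 1
X(r) = (1 + r)*(6 + r)
d(P, j) = -73 (d(P, j) = -3 + (6 + 1² + 7*1)*(-5) = -3 + (6 + 1 + 7)*(-5) = -3 + 14*(-5) = -3 - 70 = -73)
358/(-450) + d(-14, -22)/(-56) = 358/(-450) - 73/(-56) = 358*(-1/450) - 73*(-1/56) = -179/225 + 73/56 = 6401/12600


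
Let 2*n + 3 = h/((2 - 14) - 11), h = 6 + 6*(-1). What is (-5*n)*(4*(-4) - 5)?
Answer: -315/2 ≈ -157.50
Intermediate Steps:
h = 0 (h = 6 - 6 = 0)
n = -3/2 (n = -3/2 + (0/((2 - 14) - 11))/2 = -3/2 + (0/(-12 - 11))/2 = -3/2 + (0/(-23))/2 = -3/2 + (0*(-1/23))/2 = -3/2 + (½)*0 = -3/2 + 0 = -3/2 ≈ -1.5000)
(-5*n)*(4*(-4) - 5) = (-5*(-3/2))*(4*(-4) - 5) = 15*(-16 - 5)/2 = (15/2)*(-21) = -315/2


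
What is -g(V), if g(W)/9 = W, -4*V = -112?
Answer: -252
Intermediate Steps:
V = 28 (V = -¼*(-112) = 28)
g(W) = 9*W
-g(V) = -9*28 = -1*252 = -252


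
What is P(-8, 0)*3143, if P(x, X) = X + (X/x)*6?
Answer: 0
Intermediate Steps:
P(x, X) = X + 6*X/x
P(-8, 0)*3143 = (0*(6 - 8)/(-8))*3143 = (0*(-⅛)*(-2))*3143 = 0*3143 = 0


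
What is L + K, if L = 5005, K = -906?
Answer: 4099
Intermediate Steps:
L + K = 5005 - 906 = 4099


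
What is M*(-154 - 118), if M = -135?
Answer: 36720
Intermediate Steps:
M*(-154 - 118) = -135*(-154 - 118) = -135*(-272) = 36720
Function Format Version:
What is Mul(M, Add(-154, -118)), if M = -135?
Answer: 36720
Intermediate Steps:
Mul(M, Add(-154, -118)) = Mul(-135, Add(-154, -118)) = Mul(-135, -272) = 36720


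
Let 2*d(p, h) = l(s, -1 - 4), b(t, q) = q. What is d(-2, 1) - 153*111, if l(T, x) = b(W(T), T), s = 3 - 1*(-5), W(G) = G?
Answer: -16979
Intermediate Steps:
s = 8 (s = 3 + 5 = 8)
l(T, x) = T
d(p, h) = 4 (d(p, h) = (1/2)*8 = 4)
d(-2, 1) - 153*111 = 4 - 153*111 = 4 - 16983 = -16979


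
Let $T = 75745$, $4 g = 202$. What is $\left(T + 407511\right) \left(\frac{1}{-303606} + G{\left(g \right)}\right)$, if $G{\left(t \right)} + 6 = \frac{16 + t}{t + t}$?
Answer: $- \frac{391857309464}{151803} \approx -2.5814 \cdot 10^{6}$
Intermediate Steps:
$g = \frac{101}{2}$ ($g = \frac{1}{4} \cdot 202 = \frac{101}{2} \approx 50.5$)
$G{\left(t \right)} = -6 + \frac{16 + t}{2 t}$ ($G{\left(t \right)} = -6 + \frac{16 + t}{t + t} = -6 + \frac{16 + t}{2 t}$)
$\left(T + 407511\right) \left(\frac{1}{-303606} + G{\left(g \right)}\right) = \left(75745 + 407511\right) \left(\frac{1}{-303606} - \left(\frac{11}{2} - \frac{8}{\frac{101}{2}}\right)\right) = 483256 \left(- \frac{1}{303606} + \left(- \frac{11}{2} + 8 \cdot \frac{2}{101}\right)\right) = 483256 \left(- \frac{1}{303606} + \left(- \frac{11}{2} + \frac{16}{101}\right)\right) = 483256 \left(- \frac{1}{303606} - \frac{1079}{202}\right) = 483256 \left(- \frac{810869}{151803}\right) = - \frac{391857309464}{151803}$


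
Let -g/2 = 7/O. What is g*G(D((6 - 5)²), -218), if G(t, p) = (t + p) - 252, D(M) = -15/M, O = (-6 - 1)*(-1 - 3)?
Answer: 485/2 ≈ 242.50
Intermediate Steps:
O = 28 (O = -7*(-4) = 28)
G(t, p) = -252 + p + t (G(t, p) = (p + t) - 252 = -252 + p + t)
g = -½ (g = -14/28 = -2*¼ = -½ ≈ -0.50000)
g*G(D((6 - 5)²), -218) = -(-252 - 218 - 15/(6 - 5)²)/2 = -(-252 - 218 - 15/(1²))/2 = -(-252 - 218 - 15/1)/2 = -(-252 - 218 - 15*1)/2 = -(-252 - 218 - 15)/2 = -½*(-485) = 485/2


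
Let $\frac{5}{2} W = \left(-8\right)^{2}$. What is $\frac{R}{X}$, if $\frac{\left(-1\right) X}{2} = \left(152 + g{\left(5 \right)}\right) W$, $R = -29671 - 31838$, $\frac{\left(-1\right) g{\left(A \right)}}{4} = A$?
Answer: $\frac{102515}{11264} \approx 9.1011$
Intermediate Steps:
$W = \frac{128}{5}$ ($W = \frac{2 \left(-8\right)^{2}}{5} = \frac{2}{5} \cdot 64 = \frac{128}{5} \approx 25.6$)
$g{\left(A \right)} = - 4 A$
$R = -61509$ ($R = -29671 - 31838 = -61509$)
$X = - \frac{33792}{5}$ ($X = - 2 \left(152 - 20\right) \frac{128}{5} = - 2 \cdot 132 \cdot \frac{128}{5} = \left(-2\right) \frac{16896}{5} = - \frac{33792}{5} \approx -6758.4$)
$\frac{R}{X} = - \frac{61509}{- \frac{33792}{5}} = \left(-61509\right) \left(- \frac{5}{33792}\right) = \frac{102515}{11264}$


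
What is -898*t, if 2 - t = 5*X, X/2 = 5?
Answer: 43104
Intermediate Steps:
X = 10 (X = 2*5 = 10)
t = -48 (t = 2 - 5*10 = 2 - 1*50 = 2 - 50 = -48)
-898*t = -898*(-48) = 43104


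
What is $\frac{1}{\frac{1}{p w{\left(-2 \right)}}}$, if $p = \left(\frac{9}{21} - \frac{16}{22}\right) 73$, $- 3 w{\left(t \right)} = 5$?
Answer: $\frac{8395}{231} \approx 36.342$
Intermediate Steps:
$w{\left(t \right)} = - \frac{5}{3}$ ($w{\left(t \right)} = \left(- \frac{1}{3}\right) 5 = - \frac{5}{3}$)
$p = - \frac{1679}{77}$ ($p = \left(9 \cdot \frac{1}{21} - \frac{8}{11}\right) 73 = \left(\frac{3}{7} - \frac{8}{11}\right) 73 = \left(- \frac{23}{77}\right) 73 = - \frac{1679}{77} \approx -21.805$)
$\frac{1}{\frac{1}{p w{\left(-2 \right)}}} = \frac{1}{\frac{1}{\left(- \frac{1679}{77}\right) \left(- \frac{5}{3}\right)}} = \frac{1}{\frac{1}{\frac{8395}{231}}} = \frac{1}{\frac{231}{8395}} = \frac{8395}{231}$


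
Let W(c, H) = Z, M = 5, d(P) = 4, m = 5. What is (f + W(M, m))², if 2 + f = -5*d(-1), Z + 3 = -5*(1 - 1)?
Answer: 625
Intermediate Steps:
Z = -3 (Z = -3 - 5*(1 - 1) = -3 - 5*0 = -3 + 0 = -3)
W(c, H) = -3
f = -22 (f = -2 - 5*4 = -2 - 20 = -22)
(f + W(M, m))² = (-22 - 3)² = (-25)² = 625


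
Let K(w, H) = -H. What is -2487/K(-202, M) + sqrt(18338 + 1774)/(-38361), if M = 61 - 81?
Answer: -2487/20 - 4*sqrt(1257)/38361 ≈ -124.35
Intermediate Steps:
M = -20
-2487/K(-202, M) + sqrt(18338 + 1774)/(-38361) = -2487/((-1*(-20))) + sqrt(18338 + 1774)/(-38361) = -2487/20 + sqrt(20112)*(-1/38361) = -2487*1/20 + (4*sqrt(1257))*(-1/38361) = -2487/20 - 4*sqrt(1257)/38361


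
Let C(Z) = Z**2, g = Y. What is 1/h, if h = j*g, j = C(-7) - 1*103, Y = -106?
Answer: 1/5724 ≈ 0.00017470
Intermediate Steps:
g = -106
j = -54 (j = (-7)**2 - 1*103 = 49 - 103 = -54)
h = 5724 (h = -54*(-106) = 5724)
1/h = 1/5724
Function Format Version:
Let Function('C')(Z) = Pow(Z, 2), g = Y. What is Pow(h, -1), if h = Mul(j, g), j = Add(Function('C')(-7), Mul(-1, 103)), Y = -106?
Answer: Rational(1, 5724) ≈ 0.00017470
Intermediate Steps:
g = -106
j = -54 (j = Add(Pow(-7, 2), Mul(-1, 103)) = Add(49, -103) = -54)
h = 5724 (h = Mul(-54, -106) = 5724)
Pow(h, -1) = Pow(5724, -1) = Rational(1, 5724)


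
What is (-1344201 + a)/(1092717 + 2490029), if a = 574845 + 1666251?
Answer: 896895/3582746 ≈ 0.25034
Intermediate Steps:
a = 2241096
(-1344201 + a)/(1092717 + 2490029) = (-1344201 + 2241096)/(1092717 + 2490029) = 896895/3582746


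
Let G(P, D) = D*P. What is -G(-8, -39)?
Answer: -312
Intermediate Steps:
-G(-8, -39) = -(-39)*(-8) = -1*312 = -312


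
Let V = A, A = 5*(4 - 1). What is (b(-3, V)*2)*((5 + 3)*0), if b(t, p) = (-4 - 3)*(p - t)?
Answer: 0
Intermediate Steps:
A = 15 (A = 5*3 = 15)
V = 15
b(t, p) = -7*p + 7*t (b(t, p) = -7*(p - t) = -7*p + 7*t)
(b(-3, V)*2)*((5 + 3)*0) = ((-7*15 + 7*(-3))*2)*((5 + 3)*0) = ((-105 - 21)*2)*(8*0) = -126*2*0 = -252*0 = 0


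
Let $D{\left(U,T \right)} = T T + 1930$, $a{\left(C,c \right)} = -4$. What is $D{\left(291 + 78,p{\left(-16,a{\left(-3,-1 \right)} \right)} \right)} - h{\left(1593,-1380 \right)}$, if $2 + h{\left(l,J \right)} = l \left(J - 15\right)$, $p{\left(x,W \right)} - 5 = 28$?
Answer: $2225256$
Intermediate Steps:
$p{\left(x,W \right)} = 33$ ($p{\left(x,W \right)} = 5 + 28 = 33$)
$D{\left(U,T \right)} = 1930 + T^{2}$ ($D{\left(U,T \right)} = T^{2} + 1930 = 1930 + T^{2}$)
$h{\left(l,J \right)} = -2 + l \left(-15 + J\right)$ ($h{\left(l,J \right)} = -2 + l \left(J - 15\right) = -2 + l \left(-15 + J\right)$)
$D{\left(291 + 78,p{\left(-16,a{\left(-3,-1 \right)} \right)} \right)} - h{\left(1593,-1380 \right)} = \left(1930 + 33^{2}\right) - \left(-2 - 23895 - 2198340\right) = \left(1930 + 1089\right) - \left(-2 - 23895 - 2198340\right) = 3019 - -2222237 = 3019 + 2222237 = 2225256$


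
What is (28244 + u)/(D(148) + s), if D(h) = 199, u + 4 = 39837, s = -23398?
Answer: -3583/1221 ≈ -2.9345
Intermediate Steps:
u = 39833 (u = -4 + 39837 = 39833)
(28244 + u)/(D(148) + s) = (28244 + 39833)/(199 - 23398) = 68077/(-23199) = 68077*(-1/23199) = -3583/1221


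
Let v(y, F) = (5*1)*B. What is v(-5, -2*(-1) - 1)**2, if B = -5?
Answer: 625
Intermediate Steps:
v(y, F) = -25 (v(y, F) = (5*1)*(-5) = 5*(-5) = -25)
v(-5, -2*(-1) - 1)**2 = (-25)**2 = 625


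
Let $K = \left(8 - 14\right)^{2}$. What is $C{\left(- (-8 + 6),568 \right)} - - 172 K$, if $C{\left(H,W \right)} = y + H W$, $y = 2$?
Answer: $7330$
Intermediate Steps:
$K = 36$ ($K = \left(-6\right)^{2} = 36$)
$C{\left(H,W \right)} = 2 + H W$
$C{\left(- (-8 + 6),568 \right)} - - 172 K = \left(2 + - (-8 + 6) 568\right) - \left(-172\right) 36 = \left(2 + \left(-1\right) \left(-2\right) 568\right) - -6192 = \left(2 + 2 \cdot 568\right) + 6192 = \left(2 + 1136\right) + 6192 = 1138 + 6192 = 7330$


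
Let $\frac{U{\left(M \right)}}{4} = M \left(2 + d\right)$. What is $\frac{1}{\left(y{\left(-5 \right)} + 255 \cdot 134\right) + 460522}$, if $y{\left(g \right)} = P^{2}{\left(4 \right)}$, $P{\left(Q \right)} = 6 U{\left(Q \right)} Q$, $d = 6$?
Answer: $\frac{1}{9931876} \approx 1.0069 \cdot 10^{-7}$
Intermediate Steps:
$U{\left(M \right)} = 32 M$ ($U{\left(M \right)} = 4 M \left(2 + 6\right) = 4 M 8 = 4 \cdot 8 M = 32 M$)
$P{\left(Q \right)} = 192 Q^{2}$ ($P{\left(Q \right)} = 6 \cdot 32 Q Q = 192 Q Q = 192 Q^{2}$)
$y{\left(g \right)} = 9437184$ ($y{\left(g \right)} = \left(192 \cdot 4^{2}\right)^{2} = \left(192 \cdot 16\right)^{2} = 3072^{2} = 9437184$)
$\frac{1}{\left(y{\left(-5 \right)} + 255 \cdot 134\right) + 460522} = \frac{1}{\left(9437184 + 255 \cdot 134\right) + 460522} = \frac{1}{\left(9437184 + 34170\right) + 460522} = \frac{1}{9471354 + 460522} = \frac{1}{9931876}$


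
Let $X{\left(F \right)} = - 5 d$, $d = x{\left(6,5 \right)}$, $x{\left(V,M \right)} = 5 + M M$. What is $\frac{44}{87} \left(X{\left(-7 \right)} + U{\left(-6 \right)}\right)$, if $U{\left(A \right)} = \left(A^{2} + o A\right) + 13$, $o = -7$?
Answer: $- \frac{2596}{87} \approx -29.839$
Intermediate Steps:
$x{\left(V,M \right)} = 5 + M^{2}$
$d = 30$ ($d = 5 + 5^{2} = 5 + 25 = 30$)
$X{\left(F \right)} = -150$ ($X{\left(F \right)} = \left(-5\right) 30 = -150$)
$U{\left(A \right)} = 13 + A^{2} - 7 A$ ($U{\left(A \right)} = \left(A^{2} - 7 A\right) + 13 = 13 + A^{2} - 7 A$)
$\frac{44}{87} \left(X{\left(-7 \right)} + U{\left(-6 \right)}\right) = \frac{44}{87} \left(-150 + \left(13 + \left(-6\right)^{2} - -42\right)\right) = 44 \cdot \frac{1}{87} \left(-150 + \left(13 + 36 + 42\right)\right) = \frac{44 \left(-150 + 91\right)}{87} = \frac{44}{87} \left(-59\right) = - \frac{2596}{87}$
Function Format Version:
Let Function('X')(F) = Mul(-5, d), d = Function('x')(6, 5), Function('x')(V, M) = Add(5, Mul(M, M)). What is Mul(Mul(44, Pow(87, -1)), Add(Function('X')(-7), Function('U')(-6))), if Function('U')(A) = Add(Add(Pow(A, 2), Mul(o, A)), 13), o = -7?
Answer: Rational(-2596, 87) ≈ -29.839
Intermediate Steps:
Function('x')(V, M) = Add(5, Pow(M, 2))
d = 30 (d = Add(5, Pow(5, 2)) = Add(5, 25) = 30)
Function('X')(F) = -150 (Function('X')(F) = Mul(-5, 30) = -150)
Function('U')(A) = Add(13, Pow(A, 2), Mul(-7, A)) (Function('U')(A) = Add(Add(Pow(A, 2), Mul(-7, A)), 13) = Add(13, Pow(A, 2), Mul(-7, A)))
Mul(Mul(44, Pow(87, -1)), Add(Function('X')(-7), Function('U')(-6))) = Mul(Mul(44, Pow(87, -1)), Add(-150, Add(13, Pow(-6, 2), Mul(-7, -6)))) = Mul(Mul(44, Rational(1, 87)), Add(-150, Add(13, 36, 42))) = Mul(Rational(44, 87), Add(-150, 91)) = Mul(Rational(44, 87), -59) = Rational(-2596, 87)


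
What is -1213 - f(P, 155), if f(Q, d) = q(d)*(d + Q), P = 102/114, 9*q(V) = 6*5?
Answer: -98761/57 ≈ -1732.6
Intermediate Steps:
q(V) = 10/3 (q(V) = (6*5)/9 = (⅑)*30 = 10/3)
P = 17/19 (P = 102*(1/114) = 17/19 ≈ 0.89474)
f(Q, d) = 10*Q/3 + 10*d/3 (f(Q, d) = 10*(d + Q)/3 = 10*(Q + d)/3 = 10*Q/3 + 10*d/3)
-1213 - f(P, 155) = -1213 - ((10/3)*(17/19) + (10/3)*155) = -1213 - (170/57 + 1550/3) = -1213 - 1*29620/57 = -1213 - 29620/57 = -98761/57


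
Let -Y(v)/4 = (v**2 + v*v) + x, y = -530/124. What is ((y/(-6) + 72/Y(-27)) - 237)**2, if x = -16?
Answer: 4016837684689729/71937676944 ≈ 55838.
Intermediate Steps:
y = -265/62 (y = -530*1/124 = -265/62 ≈ -4.2742)
Y(v) = 64 - 8*v**2 (Y(v) = -4*((v**2 + v*v) - 16) = -4*((v**2 + v**2) - 16) = -4*(2*v**2 - 16) = -4*(-16 + 2*v**2) = 64 - 8*v**2)
((y/(-6) + 72/Y(-27)) - 237)**2 = ((-265/62/(-6) + 72/(64 - 8*(-27)**2)) - 237)**2 = ((-265/62*(-1/6) + 72/(64 - 8*729)) - 237)**2 = ((265/372 + 72/(64 - 5832)) - 237)**2 = ((265/372 + 72/(-5768)) - 237)**2 = ((265/372 + 72*(-1/5768)) - 237)**2 = ((265/372 - 9/721) - 237)**2 = (187717/268212 - 237)**2 = (-63378527/268212)**2 = 4016837684689729/71937676944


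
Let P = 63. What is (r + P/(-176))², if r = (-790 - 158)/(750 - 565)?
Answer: 31863321009/1060153600 ≈ 30.055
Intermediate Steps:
r = -948/185 ≈ -5.1243
(r + P/(-176))² = (-948/185 + 63/(-176))² = (-948/185 + 63*(-1/176))² = (-948/185 - 63/176)² = (-178503/32560)² = 31863321009/1060153600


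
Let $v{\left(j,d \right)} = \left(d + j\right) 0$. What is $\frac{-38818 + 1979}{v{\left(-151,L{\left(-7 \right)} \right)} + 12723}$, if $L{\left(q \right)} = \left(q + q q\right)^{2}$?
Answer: $- \frac{36839}{12723} \approx -2.8955$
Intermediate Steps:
$L{\left(q \right)} = \left(q + q^{2}\right)^{2}$
$v{\left(j,d \right)} = 0$
$\frac{-38818 + 1979}{v{\left(-151,L{\left(-7 \right)} \right)} + 12723} = \frac{-38818 + 1979}{0 + 12723} = - \frac{36839}{12723}$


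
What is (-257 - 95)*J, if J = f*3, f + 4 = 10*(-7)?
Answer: 78144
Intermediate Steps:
f = -74 (f = -4 + 10*(-7) = -4 - 70 = -74)
J = -222 (J = -74*3 = -222)
(-257 - 95)*J = (-257 - 95)*(-222) = -352*(-222) = 78144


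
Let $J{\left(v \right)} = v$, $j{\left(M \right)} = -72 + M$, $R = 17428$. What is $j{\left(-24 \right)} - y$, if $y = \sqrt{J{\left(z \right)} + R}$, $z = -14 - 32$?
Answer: $-96 - \sqrt{17382} \approx -227.84$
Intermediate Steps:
$z = -46$ ($z = -14 - 32 = -46$)
$y = \sqrt{17382}$ ($y = \sqrt{-46 + 17428} = \sqrt{17382} \approx 131.84$)
$j{\left(-24 \right)} - y = \left(-72 - 24\right) - \sqrt{17382} = -96 - \sqrt{17382}$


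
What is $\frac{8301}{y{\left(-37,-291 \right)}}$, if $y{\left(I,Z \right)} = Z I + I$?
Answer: $\frac{8301}{10730} \approx 0.77363$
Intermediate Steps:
$y{\left(I,Z \right)} = I + I Z$ ($y{\left(I,Z \right)} = I Z + I = I + I Z$)
$\frac{8301}{y{\left(-37,-291 \right)}} = \frac{8301}{\left(-37\right) \left(1 - 291\right)} = \frac{8301}{\left(-37\right) \left(-290\right)} = \frac{8301}{10730}$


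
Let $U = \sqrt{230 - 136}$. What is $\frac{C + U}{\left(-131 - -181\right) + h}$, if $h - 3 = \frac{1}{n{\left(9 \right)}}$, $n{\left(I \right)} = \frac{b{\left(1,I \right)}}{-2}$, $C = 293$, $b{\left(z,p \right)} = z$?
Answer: $\frac{293}{51} + \frac{\sqrt{94}}{51} \approx 5.9352$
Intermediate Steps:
$n{\left(I \right)} = - \frac{1}{2}$ ($n{\left(I \right)} = 1 \frac{1}{-2} = 1 \left(- \frac{1}{2}\right) = - \frac{1}{2}$)
$h = 1$ ($h = 3 + \frac{1}{- \frac{1}{2}} = 3 - 2 = 1$)
$U = \sqrt{94} \approx 9.6954$
$\frac{C + U}{\left(-131 - -181\right) + h} = \frac{293 + \sqrt{94}}{\left(-131 - -181\right) + 1} = \frac{293 + \sqrt{94}}{\left(-131 + 181\right) + 1} = \frac{293 + \sqrt{94}}{50 + 1} = \frac{293 + \sqrt{94}}{51} = \left(293 + \sqrt{94}\right) \frac{1}{51} = \frac{293}{51} + \frac{\sqrt{94}}{51}$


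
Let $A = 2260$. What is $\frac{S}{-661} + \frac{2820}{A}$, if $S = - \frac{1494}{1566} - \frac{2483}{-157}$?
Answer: $\frac{1250094589}{1020231687} \approx 1.2253$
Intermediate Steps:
$S = \frac{202990}{13659}$ ($S = \left(-1494\right) \frac{1}{1566} - - \frac{2483}{157} = - \frac{83}{87} + \frac{2483}{157} = \frac{202990}{13659} \approx 14.861$)
$\frac{S}{-661} + \frac{2820}{A} = \frac{202990}{13659 \left(-661\right)} + \frac{2820}{2260} = \frac{202990}{13659} \left(- \frac{1}{661}\right) + 2820 \cdot \frac{1}{2260} = - \frac{202990}{9028599} + \frac{141}{113} = \frac{1250094589}{1020231687}$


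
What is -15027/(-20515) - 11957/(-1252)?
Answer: 264111659/25684780 ≈ 10.283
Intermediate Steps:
-15027/(-20515) - 11957/(-1252) = -15027*(-1/20515) - 11957*(-1/1252) = 15027/20515 + 11957/1252 = 264111659/25684780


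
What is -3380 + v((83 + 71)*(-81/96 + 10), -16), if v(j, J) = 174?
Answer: -3206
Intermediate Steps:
-3380 + v((83 + 71)*(-81/96 + 10), -16) = -3380 + 174 = -3206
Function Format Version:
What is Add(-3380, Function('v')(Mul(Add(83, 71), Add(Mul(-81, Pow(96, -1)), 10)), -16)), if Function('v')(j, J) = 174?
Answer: -3206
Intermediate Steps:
Add(-3380, Function('v')(Mul(Add(83, 71), Add(Mul(-81, Pow(96, -1)), 10)), -16)) = Add(-3380, 174) = -3206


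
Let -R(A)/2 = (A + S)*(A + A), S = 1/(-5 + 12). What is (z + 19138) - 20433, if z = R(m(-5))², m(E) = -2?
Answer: -52639/49 ≈ -1074.3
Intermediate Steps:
S = ⅐ (S = 1/7 = ⅐ ≈ 0.14286)
R(A) = -4*A*(⅐ + A) (R(A) = -2*(A + ⅐)*(A + A) = -2*(⅐ + A)*2*A = -4*A*(⅐ + A))
z = 10816/49 (z = (-4/7*(-2)*(1 + 7*(-2)))² = (-4/7*(-2)*(1 - 14))² = (-4/7*(-2)*(-13))² = (-104/7)² = 10816/49 ≈ 220.73)
(z + 19138) - 20433 = (10816/49 + 19138) - 20433 = 948578/49 - 20433 = -52639/49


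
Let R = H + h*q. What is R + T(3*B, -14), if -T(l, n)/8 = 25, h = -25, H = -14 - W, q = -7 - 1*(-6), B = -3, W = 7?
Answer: -196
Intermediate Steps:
q = -1 (q = -7 + 6 = -1)
H = -21 (H = -14 - 1*7 = -14 - 7 = -21)
T(l, n) = -200 (T(l, n) = -8*25 = -200)
R = 4 (R = -21 - 25*(-1) = -21 + 25 = 4)
R + T(3*B, -14) = 4 - 200 = -196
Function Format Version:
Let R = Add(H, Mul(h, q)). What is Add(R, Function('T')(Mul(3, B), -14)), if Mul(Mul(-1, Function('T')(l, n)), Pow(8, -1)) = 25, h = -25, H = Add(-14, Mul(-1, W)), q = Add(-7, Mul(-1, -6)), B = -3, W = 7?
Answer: -196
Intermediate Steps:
q = -1 (q = Add(-7, 6) = -1)
H = -21 (H = Add(-14, Mul(-1, 7)) = Add(-14, -7) = -21)
Function('T')(l, n) = -200 (Function('T')(l, n) = Mul(-8, 25) = -200)
R = 4 (R = Add(-21, Mul(-25, -1)) = Add(-21, 25) = 4)
Add(R, Function('T')(Mul(3, B), -14)) = Add(4, -200) = -196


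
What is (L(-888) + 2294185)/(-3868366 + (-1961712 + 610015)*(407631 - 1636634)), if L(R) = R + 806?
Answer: 764701/553745266575 ≈ 1.3810e-6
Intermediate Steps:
L(R) = 806 + R
(L(-888) + 2294185)/(-3868366 + (-1961712 + 610015)*(407631 - 1636634)) = ((806 - 888) + 2294185)/(-3868366 + (-1961712 + 610015)*(407631 - 1636634)) = (-82 + 2294185)/(-3868366 - 1351697*(-1229003)) = 2294103/(-3868366 + 1661239668091) = 2294103/1661235799725 = 2294103*(1/1661235799725) = 764701/553745266575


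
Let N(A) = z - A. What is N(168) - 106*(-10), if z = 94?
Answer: 986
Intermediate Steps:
N(A) = 94 - A
N(168) - 106*(-10) = (94 - 1*168) - 106*(-10) = (94 - 168) + 1060 = -74 + 1060 = 986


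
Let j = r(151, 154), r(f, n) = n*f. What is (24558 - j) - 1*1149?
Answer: 155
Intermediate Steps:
r(f, n) = f*n
j = 23254 (j = 151*154 = 23254)
(24558 - j) - 1*1149 = (24558 - 1*23254) - 1*1149 = (24558 - 23254) - 1149 = 1304 - 1149 = 155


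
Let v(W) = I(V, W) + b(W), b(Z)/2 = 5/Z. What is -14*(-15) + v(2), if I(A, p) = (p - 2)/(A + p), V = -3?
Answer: 215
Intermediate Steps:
b(Z) = 10/Z (b(Z) = 2*(5/Z) = 10/Z)
I(A, p) = (-2 + p)/(A + p)
v(W) = 10/W + (-2 + W)/(-3 + W) (v(W) = (-2 + W)/(-3 + W) + 10/W = 10/W + (-2 + W)/(-3 + W))
-14*(-15) + v(2) = -14*(-15) + (-30 + 2² + 8*2)/(2*(-3 + 2)) = 210 + (½)*(-30 + 4 + 16)/(-1) = 210 + (½)*(-1)*(-10) = 210 + 5 = 215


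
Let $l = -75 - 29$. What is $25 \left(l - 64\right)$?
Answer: $-4200$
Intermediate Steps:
$l = -104$
$25 \left(l - 64\right) = 25 \left(-104 - 64\right) = 25 \left(-168\right) = -4200$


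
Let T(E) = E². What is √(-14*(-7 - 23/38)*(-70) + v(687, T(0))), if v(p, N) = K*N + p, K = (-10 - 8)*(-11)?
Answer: I*√2442583/19 ≈ 82.257*I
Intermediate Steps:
K = 198 (K = -18*(-11) = 198)
v(p, N) = p + 198*N (v(p, N) = 198*N + p = p + 198*N)
√(-14*(-7 - 23/38)*(-70) + v(687, T(0))) = √(-14*(-7 - 23/38)*(-70) + (687 + 198*0²)) = √(-14*(-7 - 23*1/38)*(-70) + (687 + 198*0)) = √(-14*(-7 - 23/38)*(-70) + (687 + 0)) = √(-14*(-289/38)*(-70) + 687) = √((2023/19)*(-70) + 687) = √(-141610/19 + 687) = √(-128557/19) = I*√2442583/19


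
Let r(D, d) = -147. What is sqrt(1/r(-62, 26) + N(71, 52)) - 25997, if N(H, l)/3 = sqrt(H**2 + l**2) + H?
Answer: -25997 + sqrt(93930 + 1323*sqrt(7745))/21 ≈ -25975.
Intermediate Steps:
N(H, l) = 3*H + 3*sqrt(H**2 + l**2) (N(H, l) = 3*(sqrt(H**2 + l**2) + H) = 3*(H + sqrt(H**2 + l**2)) = 3*H + 3*sqrt(H**2 + l**2))
sqrt(1/r(-62, 26) + N(71, 52)) - 25997 = sqrt(1/(-147) + (3*71 + 3*sqrt(71**2 + 52**2))) - 25997 = sqrt(-1/147 + (213 + 3*sqrt(5041 + 2704))) - 25997 = sqrt(-1/147 + (213 + 3*sqrt(7745))) - 25997 = sqrt(31310/147 + 3*sqrt(7745)) - 25997 = -25997 + sqrt(31310/147 + 3*sqrt(7745))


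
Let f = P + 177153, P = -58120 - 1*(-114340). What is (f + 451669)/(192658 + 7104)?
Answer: 342521/99881 ≈ 3.4293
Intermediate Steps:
P = 56220 (P = -58120 + 114340 = 56220)
f = 233373 (f = 56220 + 177153 = 233373)
(f + 451669)/(192658 + 7104) = (233373 + 451669)/(192658 + 7104) = 685042/199762 = 685042*(1/199762) = 342521/99881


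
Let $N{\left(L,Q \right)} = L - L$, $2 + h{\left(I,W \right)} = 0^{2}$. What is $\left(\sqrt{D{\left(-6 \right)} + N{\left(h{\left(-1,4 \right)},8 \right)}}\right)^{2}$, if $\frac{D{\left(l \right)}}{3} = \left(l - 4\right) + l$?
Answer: $-48$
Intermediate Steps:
$h{\left(I,W \right)} = -2$ ($h{\left(I,W \right)} = -2 + 0^{2} = -2 + 0 = -2$)
$D{\left(l \right)} = -12 + 6 l$ ($D{\left(l \right)} = 3 \left(\left(l - 4\right) + l\right) = 3 \left(\left(-4 + l\right) + l\right) = 3 \left(-4 + 2 l\right) = -12 + 6 l$)
$N{\left(L,Q \right)} = 0$
$\left(\sqrt{D{\left(-6 \right)} + N{\left(h{\left(-1,4 \right)},8 \right)}}\right)^{2} = \left(\sqrt{\left(-12 + 6 \left(-6\right)\right) + 0}\right)^{2} = \left(\sqrt{\left(-12 - 36\right) + 0}\right)^{2} = \left(\sqrt{-48 + 0}\right)^{2} = \left(\sqrt{-48}\right)^{2} = \left(4 i \sqrt{3}\right)^{2} = -48$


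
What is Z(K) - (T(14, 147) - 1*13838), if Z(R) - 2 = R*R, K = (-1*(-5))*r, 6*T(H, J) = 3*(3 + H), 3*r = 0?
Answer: 27663/2 ≈ 13832.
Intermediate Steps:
r = 0 (r = (⅓)*0 = 0)
T(H, J) = 3/2 + H/2 (T(H, J) = (3*(3 + H))/6 = (9 + 3*H)/6 = 3/2 + H/2)
K = 0 (K = -1*(-5)*0 = 5*0 = 0)
Z(R) = 2 + R² (Z(R) = 2 + R*R = 2 + R²)
Z(K) - (T(14, 147) - 1*13838) = (2 + 0²) - ((3/2 + (½)*14) - 1*13838) = (2 + 0) - ((3/2 + 7) - 13838) = 2 - (17/2 - 13838) = 2 - 1*(-27659/2) = 2 + 27659/2 = 27663/2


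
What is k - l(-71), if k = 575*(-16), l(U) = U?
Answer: -9129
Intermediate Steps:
k = -9200
k - l(-71) = -9200 - 1*(-71) = -9200 + 71 = -9129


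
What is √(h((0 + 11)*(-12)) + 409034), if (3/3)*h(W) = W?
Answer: √408902 ≈ 639.45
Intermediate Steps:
h(W) = W
√(h((0 + 11)*(-12)) + 409034) = √((0 + 11)*(-12) + 409034) = √(11*(-12) + 409034) = √(-132 + 409034) = √408902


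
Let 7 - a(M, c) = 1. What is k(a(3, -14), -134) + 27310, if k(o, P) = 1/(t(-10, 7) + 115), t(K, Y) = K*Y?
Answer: 1228951/45 ≈ 27310.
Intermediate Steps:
a(M, c) = 6 (a(M, c) = 7 - 1*1 = 7 - 1 = 6)
k(o, P) = 1/45 (k(o, P) = 1/(-10*7 + 115) = 1/(-70 + 115) = 1/45)
k(a(3, -14), -134) + 27310 = 1/45 + 27310 = 1228951/45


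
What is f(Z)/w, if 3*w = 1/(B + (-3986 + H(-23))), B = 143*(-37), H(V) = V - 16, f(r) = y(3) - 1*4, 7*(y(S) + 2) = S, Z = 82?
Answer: 1089972/7 ≈ 1.5571e+5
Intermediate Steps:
y(S) = -2 + S/7
f(r) = -39/7 (f(r) = (-2 + (⅐)*3) - 1*4 = (-2 + 3/7) - 4 = -11/7 - 4 = -39/7)
H(V) = -16 + V
B = -5291
w = -1/27948 (w = 1/(3*(-5291 + (-3986 + (-16 - 23)))) = 1/(3*(-5291 + (-3986 - 39))) = 1/(3*(-5291 - 4025)) = (⅓)/(-9316) = (⅓)*(-1/9316) = -1/27948 ≈ -3.5781e-5)
f(Z)/w = -39/(7*(-1/27948)) = -39/7*(-27948) = 1089972/7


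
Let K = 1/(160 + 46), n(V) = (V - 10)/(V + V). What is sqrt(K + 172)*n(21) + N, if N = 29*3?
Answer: 87 + 11*sqrt(811022)/2884 ≈ 90.435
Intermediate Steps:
n(V) = (-10 + V)/(2*V) (n(V) = (-10 + V)/((2*V)) = (-10 + V)*(1/(2*V)) = (-10 + V)/(2*V))
K = 1/206 ≈ 0.0048544
N = 87
sqrt(K + 172)*n(21) + N = sqrt(1/206 + 172)*((1/2)*(-10 + 21)/21) + 87 = sqrt(35433/206)*((1/2)*(1/21)*11) + 87 = (3*sqrt(811022)/206)*(11/42) + 87 = 11*sqrt(811022)/2884 + 87 = 87 + 11*sqrt(811022)/2884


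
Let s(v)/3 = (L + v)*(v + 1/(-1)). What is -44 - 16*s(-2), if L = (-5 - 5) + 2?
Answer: -1484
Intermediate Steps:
L = -8 (L = -10 + 2 = -8)
s(v) = 3*(-1 + v)*(-8 + v) (s(v) = 3*((-8 + v)*(v + 1/(-1))) = 3*((-8 + v)*(v - 1)) = 3*((-8 + v)*(-1 + v)) = 3*((-1 + v)*(-8 + v)) = 3*(-1 + v)*(-8 + v))
-44 - 16*s(-2) = -44 - 16*(24 - 27*(-2) + 3*(-2)**2) = -44 - 16*(24 + 54 + 3*4) = -44 - 16*(24 + 54 + 12) = -44 - 16*90 = -44 - 1440 = -1484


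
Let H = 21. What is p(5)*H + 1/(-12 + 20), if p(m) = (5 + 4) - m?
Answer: 673/8 ≈ 84.125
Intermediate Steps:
p(m) = 9 - m
p(5)*H + 1/(-12 + 20) = (9 - 1*5)*21 + 1/(-12 + 20) = (9 - 5)*21 + 1/8 = 4*21 + 1/8 = 84 + 1/8 = 673/8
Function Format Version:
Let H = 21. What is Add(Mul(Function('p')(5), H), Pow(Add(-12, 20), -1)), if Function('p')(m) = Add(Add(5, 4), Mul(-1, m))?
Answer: Rational(673, 8) ≈ 84.125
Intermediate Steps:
Function('p')(m) = Add(9, Mul(-1, m))
Add(Mul(Function('p')(5), H), Pow(Add(-12, 20), -1)) = Add(Mul(Add(9, Mul(-1, 5)), 21), Pow(Add(-12, 20), -1)) = Add(Mul(Add(9, -5), 21), Pow(8, -1)) = Add(Mul(4, 21), Rational(1, 8)) = Add(84, Rational(1, 8)) = Rational(673, 8)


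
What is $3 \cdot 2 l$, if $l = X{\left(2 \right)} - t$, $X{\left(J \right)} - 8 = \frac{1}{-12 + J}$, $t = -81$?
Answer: $\frac{2667}{5} \approx 533.4$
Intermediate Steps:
$X{\left(J \right)} = 8 + \frac{1}{-12 + J}$
$l = \frac{889}{10}$ ($l = \frac{-95 + 8 \cdot 2}{-12 + 2} - -81 = \frac{-95 + 16}{-10} + 81 = \left(- \frac{1}{10}\right) \left(-79\right) + 81 = \frac{79}{10} + 81 = \frac{889}{10} \approx 88.9$)
$3 \cdot 2 l = 3 \cdot 2 \cdot \frac{889}{10} = 6 \cdot \frac{889}{10} = \frac{2667}{5}$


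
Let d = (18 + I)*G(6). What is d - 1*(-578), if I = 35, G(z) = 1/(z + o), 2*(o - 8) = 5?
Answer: 19180/33 ≈ 581.21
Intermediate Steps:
o = 21/2 (o = 8 + (1/2)*5 = 8 + 5/2 = 21/2 ≈ 10.500)
G(z) = 1/(21/2 + z) (G(z) = 1/(z + 21/2) = 1/(21/2 + z))
d = 106/33 (d = (18 + 35)*(2/(21 + 2*6)) = 53*(2/(21 + 12)) = 53*(2/33) = 106/33 ≈ 3.2121)
d - 1*(-578) = 106/33 - 1*(-578) = 106/33 + 578 = 19180/33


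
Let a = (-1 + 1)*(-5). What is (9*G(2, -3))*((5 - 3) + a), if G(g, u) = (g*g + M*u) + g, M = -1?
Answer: 162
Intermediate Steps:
G(g, u) = g + g² - u (G(g, u) = (g*g - u) + g = (g² - u) + g = g + g² - u)
a = 0 (a = 0*(-5) = 0)
(9*G(2, -3))*((5 - 3) + a) = (9*(2 + 2² - 1*(-3)))*((5 - 3) + 0) = (9*(2 + 4 + 3))*(2 + 0) = (9*9)*2 = 81*2 = 162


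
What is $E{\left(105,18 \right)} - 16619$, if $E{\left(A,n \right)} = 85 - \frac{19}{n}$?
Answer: $- \frac{297631}{18} \approx -16535.0$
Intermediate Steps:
$E{\left(A,n \right)} = 85 - \frac{19}{n}$
$E{\left(105,18 \right)} - 16619 = \left(85 - \frac{19}{18}\right) - 16619 = \frac{1511}{18} - 16619 = - \frac{297631}{18}$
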